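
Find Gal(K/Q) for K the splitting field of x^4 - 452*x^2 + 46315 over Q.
Gal(K/Q) = V_4 (Klein four-group, Z/2Z × Z/2Z)

f factors as (x^2 - 295)(x^2 - 157), so the splitting field is K = Q(sqrt(295), sqrt(157)). The elements 295, 157, 46315 are all non-squares in Q, so sqrt(295) and sqrt(157) generate independent quadratic extensions. Thus [K:Q] = 4 and Gal(K/Q) is generated by the two order-2 automorphisms sqrt(295) ↦ -sqrt(295) and sqrt(157) ↦ -sqrt(157), giving V_4.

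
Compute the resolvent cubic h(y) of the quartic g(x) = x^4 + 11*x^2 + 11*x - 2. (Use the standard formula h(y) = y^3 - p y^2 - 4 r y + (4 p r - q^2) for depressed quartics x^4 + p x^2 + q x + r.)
h(y) = y^3 - 11*y^2 + 8*y - 209

Identify coefficients: p = 11, q = 11, r = -2.
Plug into h(y) = y^3 - p y^2 - 4 r y + (4 p r - q^2):
  h(y) = y^3 - (11) y^2 - 4*(-2) y + (4*(11)*(-2) - (11)^2)
       = y^3 + (-11) y^2 + (8) y + (-209).
Simplifying: h(y) = y^3 - 11*y^2 + 8*y - 209.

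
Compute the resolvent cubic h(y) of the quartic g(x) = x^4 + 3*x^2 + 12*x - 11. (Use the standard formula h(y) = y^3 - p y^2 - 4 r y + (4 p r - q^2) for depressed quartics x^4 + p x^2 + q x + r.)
h(y) = y^3 - 3*y^2 + 44*y - 276

Identify coefficients: p = 3, q = 12, r = -11.
Plug into h(y) = y^3 - p y^2 - 4 r y + (4 p r - q^2):
  h(y) = y^3 - (3) y^2 - 4*(-11) y + (4*(3)*(-11) - (12)^2)
       = y^3 + (-3) y^2 + (44) y + (-276).
Simplifying: h(y) = y^3 - 3*y^2 + 44*y - 276.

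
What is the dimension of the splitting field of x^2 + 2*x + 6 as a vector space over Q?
[K:Q] = 2

The discriminant of x^2 + (2)*x + (6) is b^2 - 4c = 4 - (24) = -20. Since -20 is not a perfect square in Q, the polynomial is irreducible over Q. Its two roots generate a degree-2 extension, so [K:Q] = 2.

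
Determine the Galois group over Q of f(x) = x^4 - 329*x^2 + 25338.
Gal(K/Q) = V_4 (Klein four-group, Z/2Z × Z/2Z)

f factors as (x^2 - 123)(x^2 - 206), so the splitting field is K = Q(sqrt(123), sqrt(206)). The elements 123, 206, 25338 are all non-squares in Q, so sqrt(123) and sqrt(206) generate independent quadratic extensions. Thus [K:Q] = 4 and Gal(K/Q) is generated by the two order-2 automorphisms sqrt(123) ↦ -sqrt(123) and sqrt(206) ↦ -sqrt(206), giving V_4.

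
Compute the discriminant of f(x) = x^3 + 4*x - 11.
Δ = -3523

For a depressed cubic x^3 + p x + q the discriminant is Δ = -4 p^3 - 27 q^2 = -4*(4)^3 - 27*(-11)^2 = -256 - 3267 = -3523.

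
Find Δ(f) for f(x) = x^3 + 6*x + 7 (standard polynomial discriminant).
Δ = -2187

For a depressed cubic x^3 + p x + q the discriminant is Δ = -4 p^3 - 27 q^2 = -4*(6)^3 - 27*(7)^2 = -864 - 1323 = -2187.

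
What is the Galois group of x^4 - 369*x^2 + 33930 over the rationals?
Gal(K/Q) = V_4 (Klein four-group, Z/2Z × Z/2Z)

f factors as (x^2 - 174)(x^2 - 195), so the splitting field is K = Q(sqrt(174), sqrt(195)). The elements 174, 195, 33930 are all non-squares in Q, so sqrt(174) and sqrt(195) generate independent quadratic extensions. Thus [K:Q] = 4 and Gal(K/Q) is generated by the two order-2 automorphisms sqrt(174) ↦ -sqrt(174) and sqrt(195) ↦ -sqrt(195), giving V_4.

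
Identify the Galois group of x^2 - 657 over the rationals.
Gal(K/Q) = Z/2Z (cyclic of order 2)

x^2 - 657 is irreducible over Q since 657 is not a rational square. The splitting field Q(sqrt(657)) has degree 2 over Q, and its unique nontrivial automorphism is sqrt(657) ↦ -sqrt(657). Hence Gal(Q(sqrt(657))/Q) = Z/2Z.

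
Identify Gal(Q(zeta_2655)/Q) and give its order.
|Gal(Q(zeta_2655)/Q)| = phi(2655) = 1392; group ≅ (Z/2655Z)^* ≅ Z/4Z × Z/6Z × Z/58Z

The n-th cyclotomic polynomial Φ_2655(x) is the minimal polynomial of zeta_2655 over Q and has degree phi(2655) = 1392. So Q(zeta_2655) is a degree-1392 Galois extension with Galois group (Z/2655Z)^*. By CRT, (Z/2655Z)^* ≅ (Z/9Z)^* × (Z/5Z)^* × (Z/59Z)^*. Each prime-power unit group is (Z/9Z)^* ≅ Z/6Z; (Z/5Z)^* ≅ Z/4Z; (Z/59Z)^* ≅ Z/58Z. Hence Gal(Q(zeta_2655)/Q) ≅ Z/4Z × Z/6Z × Z/58Z.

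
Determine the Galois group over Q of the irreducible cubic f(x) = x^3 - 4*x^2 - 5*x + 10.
Gal(K/Q) = S_3 (symmetric group of order 6)

Compute the discriminant of x^3 + (-4)*x^2 + (-5)*x + (10): Δ = 4360. Since Δ is not a rational square, the Galois group is not contained in A_3; it must be the full S_3 (irreducibility of the cubic rules out anything smaller).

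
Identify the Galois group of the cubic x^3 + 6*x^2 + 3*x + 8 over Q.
Gal(K/Q) = S_3 (symmetric group of order 6)

Compute the discriminant of x^3 + (6)*x^2 + (3)*x + (8): Δ = -5832. Since Δ is not a rational square, the Galois group is not contained in A_3; it must be the full S_3 (irreducibility of the cubic rules out anything smaller).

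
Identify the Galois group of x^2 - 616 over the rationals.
Gal(K/Q) = Z/2Z (cyclic of order 2)

x^2 - 616 is irreducible over Q since 616 is not a rational square. The splitting field Q(sqrt(616)) has degree 2 over Q, and its unique nontrivial automorphism is sqrt(616) ↦ -sqrt(616). Hence Gal(Q(sqrt(616))/Q) = Z/2Z.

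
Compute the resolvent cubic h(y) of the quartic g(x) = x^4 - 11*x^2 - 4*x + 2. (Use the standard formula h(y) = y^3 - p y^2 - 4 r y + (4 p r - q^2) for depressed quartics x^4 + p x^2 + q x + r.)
h(y) = y^3 + 11*y^2 - 8*y - 104

Identify coefficients: p = -11, q = -4, r = 2.
Plug into h(y) = y^3 - p y^2 - 4 r y + (4 p r - q^2):
  h(y) = y^3 - (-11) y^2 - 4*(2) y + (4*(-11)*(2) - (-4)^2)
       = y^3 + (11) y^2 + (-8) y + (-104).
Simplifying: h(y) = y^3 + 11*y^2 - 8*y - 104.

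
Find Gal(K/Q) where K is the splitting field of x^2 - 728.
Gal(K/Q) = Z/2Z (cyclic of order 2)

x^2 - 728 is irreducible over Q since 728 is not a rational square. The splitting field Q(sqrt(728)) has degree 2 over Q, and its unique nontrivial automorphism is sqrt(728) ↦ -sqrt(728). Hence Gal(Q(sqrt(728))/Q) = Z/2Z.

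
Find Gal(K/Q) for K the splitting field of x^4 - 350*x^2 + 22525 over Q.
Gal(K/Q) = V_4 (Klein four-group, Z/2Z × Z/2Z)

f factors as (x^2 - 265)(x^2 - 85), so the splitting field is K = Q(sqrt(265), sqrt(85)). The elements 265, 85, 22525 are all non-squares in Q, so sqrt(265) and sqrt(85) generate independent quadratic extensions. Thus [K:Q] = 4 and Gal(K/Q) is generated by the two order-2 automorphisms sqrt(265) ↦ -sqrt(265) and sqrt(85) ↦ -sqrt(85), giving V_4.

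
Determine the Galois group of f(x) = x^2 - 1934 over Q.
Gal(K/Q) = Z/2Z (cyclic of order 2)

x^2 - 1934 is irreducible over Q since 1934 is not a rational square. The splitting field Q(sqrt(1934)) has degree 2 over Q, and its unique nontrivial automorphism is sqrt(1934) ↦ -sqrt(1934). Hence Gal(Q(sqrt(1934))/Q) = Z/2Z.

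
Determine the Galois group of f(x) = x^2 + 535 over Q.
Gal(K/Q) = Z/2Z (cyclic of order 2)

x^2 + 535 is irreducible over Q since -535 is not a rational square. The splitting field Q(sqrt(-535)) has degree 2 over Q, and its unique nontrivial automorphism is sqrt(-535) ↦ -sqrt(-535). Hence Gal(Q(sqrt(-535))/Q) = Z/2Z.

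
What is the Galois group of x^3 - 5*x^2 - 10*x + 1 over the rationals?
Gal(K/Q) = S_3 (symmetric group of order 6)

Compute the discriminant of x^3 + (-5)*x^2 + (-10)*x + (1): Δ = 7873. Since Δ is not a rational square, the Galois group is not contained in A_3; it must be the full S_3 (irreducibility of the cubic rules out anything smaller).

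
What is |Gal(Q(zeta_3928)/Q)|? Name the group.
|Gal(Q(zeta_3928)/Q)| = phi(3928) = 1960; group ≅ (Z/3928Z)^* ≅ Z/2Z × Z/2Z × Z/490Z

The n-th cyclotomic polynomial Φ_3928(x) is the minimal polynomial of zeta_3928 over Q and has degree phi(3928) = 1960. So Q(zeta_3928) is a degree-1960 Galois extension with Galois group (Z/3928Z)^*. By CRT, (Z/3928Z)^* ≅ (Z/8Z)^* × (Z/491Z)^*. Each prime-power unit group is (Z/8Z)^* ≅ Z/2Z × Z/2Z; (Z/491Z)^* ≅ Z/490Z. Hence Gal(Q(zeta_3928)/Q) ≅ Z/2Z × Z/2Z × Z/490Z.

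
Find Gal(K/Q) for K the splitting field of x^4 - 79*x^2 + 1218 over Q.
Gal(K/Q) = V_4 (Klein four-group, Z/2Z × Z/2Z)

f factors as (x^2 - 58)(x^2 - 21), so the splitting field is K = Q(sqrt(58), sqrt(21)). The elements 58, 21, 1218 are all non-squares in Q, so sqrt(58) and sqrt(21) generate independent quadratic extensions. Thus [K:Q] = 4 and Gal(K/Q) is generated by the two order-2 automorphisms sqrt(58) ↦ -sqrt(58) and sqrt(21) ↦ -sqrt(21), giving V_4.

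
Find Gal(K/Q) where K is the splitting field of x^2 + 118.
Gal(K/Q) = Z/2Z (cyclic of order 2)

x^2 + 118 is irreducible over Q since -118 is not a rational square. The splitting field Q(sqrt(-118)) has degree 2 over Q, and its unique nontrivial automorphism is sqrt(-118) ↦ -sqrt(-118). Hence Gal(Q(sqrt(-118))/Q) = Z/2Z.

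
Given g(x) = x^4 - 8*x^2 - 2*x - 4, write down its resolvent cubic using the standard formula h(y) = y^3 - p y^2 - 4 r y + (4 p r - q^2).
h(y) = y^3 + 8*y^2 + 16*y + 124

Identify coefficients: p = -8, q = -2, r = -4.
Plug into h(y) = y^3 - p y^2 - 4 r y + (4 p r - q^2):
  h(y) = y^3 - (-8) y^2 - 4*(-4) y + (4*(-8)*(-4) - (-2)^2)
       = y^3 + (8) y^2 + (16) y + (124).
Simplifying: h(y) = y^3 + 8*y^2 + 16*y + 124.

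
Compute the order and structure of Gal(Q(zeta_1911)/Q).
|Gal(Q(zeta_1911)/Q)| = phi(1911) = 1008; group ≅ (Z/1911Z)^* ≅ Z/2Z × Z/12Z × Z/42Z

The n-th cyclotomic polynomial Φ_1911(x) is the minimal polynomial of zeta_1911 over Q and has degree phi(1911) = 1008. So Q(zeta_1911) is a degree-1008 Galois extension with Galois group (Z/1911Z)^*. By CRT, (Z/1911Z)^* ≅ (Z/3Z)^* × (Z/49Z)^* × (Z/13Z)^*. Each prime-power unit group is (Z/3Z)^* ≅ Z/2Z; (Z/49Z)^* ≅ Z/42Z; (Z/13Z)^* ≅ Z/12Z. Hence Gal(Q(zeta_1911)/Q) ≅ Z/2Z × Z/12Z × Z/42Z.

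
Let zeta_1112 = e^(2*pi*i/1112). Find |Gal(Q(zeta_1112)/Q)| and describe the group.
|Gal(Q(zeta_1112)/Q)| = phi(1112) = 552; group ≅ (Z/1112Z)^* ≅ Z/2Z × Z/2Z × Z/138Z

The n-th cyclotomic polynomial Φ_1112(x) is the minimal polynomial of zeta_1112 over Q and has degree phi(1112) = 552. So Q(zeta_1112) is a degree-552 Galois extension with Galois group (Z/1112Z)^*. By CRT, (Z/1112Z)^* ≅ (Z/8Z)^* × (Z/139Z)^*. Each prime-power unit group is (Z/8Z)^* ≅ Z/2Z × Z/2Z; (Z/139Z)^* ≅ Z/138Z. Hence Gal(Q(zeta_1112)/Q) ≅ Z/2Z × Z/2Z × Z/138Z.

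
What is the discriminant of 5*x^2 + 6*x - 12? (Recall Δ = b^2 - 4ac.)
Δ = 276

For a quadratic a x^2 + b x + c the discriminant is Δ = b^2 - 4ac = (6)^2 - 4*(5)*(-12) = 36 - (-240) = 276.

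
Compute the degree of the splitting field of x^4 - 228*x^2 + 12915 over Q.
[K:Q] = 4

f factors as (x^2 - 123)(x^2 - 105); the splitting field is K = Q(sqrt(123), sqrt(105)). Since 123, 105, and 12915 are all non-squares in Q, the three subfields Q(sqrt(123)), Q(sqrt(105)), Q(sqrt(12915)) are distinct degree-2 extensions, so [K:Q] = 4 (Klein four Galois group).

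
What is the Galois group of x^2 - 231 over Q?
Gal(K/Q) = Z/2Z (cyclic of order 2)

x^2 - 231 is irreducible over Q since 231 is not a rational square. The splitting field Q(sqrt(231)) has degree 2 over Q, and its unique nontrivial automorphism is sqrt(231) ↦ -sqrt(231). Hence Gal(Q(sqrt(231))/Q) = Z/2Z.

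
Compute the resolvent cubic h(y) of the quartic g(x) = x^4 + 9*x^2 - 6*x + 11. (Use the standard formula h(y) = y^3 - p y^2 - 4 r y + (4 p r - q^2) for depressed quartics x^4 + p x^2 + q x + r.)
h(y) = y^3 - 9*y^2 - 44*y + 360

Identify coefficients: p = 9, q = -6, r = 11.
Plug into h(y) = y^3 - p y^2 - 4 r y + (4 p r - q^2):
  h(y) = y^3 - (9) y^2 - 4*(11) y + (4*(9)*(11) - (-6)^2)
       = y^3 + (-9) y^2 + (-44) y + (360).
Simplifying: h(y) = y^3 - 9*y^2 - 44*y + 360.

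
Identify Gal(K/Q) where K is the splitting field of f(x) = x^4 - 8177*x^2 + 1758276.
Gal(K/Q) = Z/2Z (cyclic of order 2)

f factors as (x^2 - 7956)(x^2 - 221), so the splitting field is K = Q(sqrt(7956), sqrt(221)). The squarefree part of 7956 is 221 and the squarefree part of 221 is also 221, so sqrt(7956) and sqrt(221) are both rational multiples of sqrt(221). Hence Q(sqrt(7956)) = Q(sqrt(221)) = Q(sqrt(221)), and the splitting field collapses to a single degree-2 extension with Galois group Z/2Z.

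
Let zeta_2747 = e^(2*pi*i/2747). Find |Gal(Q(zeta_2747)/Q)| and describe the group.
|Gal(Q(zeta_2747)/Q)| = phi(2747) = 2640; group ≅ (Z/2747Z)^* ≅ Z/40Z × Z/66Z

The n-th cyclotomic polynomial Φ_2747(x) is the minimal polynomial of zeta_2747 over Q and has degree phi(2747) = 2640. So Q(zeta_2747) is a degree-2640 Galois extension with Galois group (Z/2747Z)^*. By CRT, (Z/2747Z)^* ≅ (Z/41Z)^* × (Z/67Z)^*. Each prime-power unit group is (Z/41Z)^* ≅ Z/40Z; (Z/67Z)^* ≅ Z/66Z. Hence Gal(Q(zeta_2747)/Q) ≅ Z/40Z × Z/66Z.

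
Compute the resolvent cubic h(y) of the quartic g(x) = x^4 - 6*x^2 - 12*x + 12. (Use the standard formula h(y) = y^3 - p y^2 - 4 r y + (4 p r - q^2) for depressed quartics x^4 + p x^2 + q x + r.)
h(y) = y^3 + 6*y^2 - 48*y - 432

Identify coefficients: p = -6, q = -12, r = 12.
Plug into h(y) = y^3 - p y^2 - 4 r y + (4 p r - q^2):
  h(y) = y^3 - (-6) y^2 - 4*(12) y + (4*(-6)*(12) - (-12)^2)
       = y^3 + (6) y^2 + (-48) y + (-432).
Simplifying: h(y) = y^3 + 6*y^2 - 48*y - 432.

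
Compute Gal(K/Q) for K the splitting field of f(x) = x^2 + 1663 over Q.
Gal(K/Q) = Z/2Z (cyclic of order 2)

x^2 + 1663 is irreducible over Q since -1663 is not a rational square. The splitting field Q(sqrt(-1663)) has degree 2 over Q, and its unique nontrivial automorphism is sqrt(-1663) ↦ -sqrt(-1663). Hence Gal(Q(sqrt(-1663))/Q) = Z/2Z.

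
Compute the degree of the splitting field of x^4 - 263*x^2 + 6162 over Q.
[K:Q] = 4

f factors as (x^2 - 237)(x^2 - 26); the splitting field is K = Q(sqrt(237), sqrt(26)). Since 237, 26, and 6162 are all non-squares in Q, the three subfields Q(sqrt(237)), Q(sqrt(26)), Q(sqrt(6162)) are distinct degree-2 extensions, so [K:Q] = 4 (Klein four Galois group).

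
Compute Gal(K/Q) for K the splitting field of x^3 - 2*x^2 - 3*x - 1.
Gal(K/Q) = S_3 (symmetric group of order 6)

Compute the discriminant of x^3 + (-2)*x^2 + (-3)*x + (-1): Δ = -23. Since Δ is not a rational square, the Galois group is not contained in A_3; it must be the full S_3 (irreducibility of the cubic rules out anything smaller).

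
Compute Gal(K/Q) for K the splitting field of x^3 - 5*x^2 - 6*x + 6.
Gal(K/Q) = S_3 (symmetric group of order 6)

Compute the discriminant of x^3 + (-5)*x^2 + (-6)*x + (6): Δ = 7032. Since Δ is not a rational square, the Galois group is not contained in A_3; it must be the full S_3 (irreducibility of the cubic rules out anything smaller).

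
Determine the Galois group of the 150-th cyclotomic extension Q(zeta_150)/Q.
|Gal(Q(zeta_150)/Q)| = phi(150) = 40; group ≅ (Z/150Z)^* ≅ Z/2Z × Z/20Z

The n-th cyclotomic polynomial Φ_150(x) is the minimal polynomial of zeta_150 over Q and has degree phi(150) = 40. So Q(zeta_150) is a degree-40 Galois extension with Galois group (Z/150Z)^*. By CRT, (Z/150Z)^* ≅ (Z/2Z)^* × (Z/3Z)^* × (Z/25Z)^*. Each prime-power unit group is (Z/2Z)^* ≅ trivial group (order 1); (Z/3Z)^* ≅ Z/2Z; (Z/25Z)^* ≅ Z/20Z. Hence Gal(Q(zeta_150)/Q) ≅ Z/2Z × Z/20Z.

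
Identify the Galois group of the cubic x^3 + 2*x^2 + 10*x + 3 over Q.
Gal(K/Q) = S_3 (symmetric group of order 6)

Compute the discriminant of x^3 + (2)*x^2 + (10)*x + (3): Δ = -2859. Since Δ is not a rational square, the Galois group is not contained in A_3; it must be the full S_3 (irreducibility of the cubic rules out anything smaller).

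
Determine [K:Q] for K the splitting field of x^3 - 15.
[K:Q] = 6

x^3 - 15 has one real root r = 15^(1/3) and two complex roots r*zeta_3, r*zeta_3^2 where zeta_3 = e^(2*pi*i/3). The splitting field is Q(r, zeta_3). [Q(r):Q] = 3 and [Q(zeta_3):Q] = 2 with gcd = 1, so [Q(r, zeta_3):Q] = 3 * 2 = 6.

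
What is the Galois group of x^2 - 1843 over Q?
Gal(K/Q) = Z/2Z (cyclic of order 2)

x^2 - 1843 is irreducible over Q since 1843 is not a rational square. The splitting field Q(sqrt(1843)) has degree 2 over Q, and its unique nontrivial automorphism is sqrt(1843) ↦ -sqrt(1843). Hence Gal(Q(sqrt(1843))/Q) = Z/2Z.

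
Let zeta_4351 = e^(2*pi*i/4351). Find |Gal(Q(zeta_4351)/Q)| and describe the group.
|Gal(Q(zeta_4351)/Q)| = phi(4351) = 4104; group ≅ (Z/4351Z)^* ≅ Z/18Z × Z/228Z

The n-th cyclotomic polynomial Φ_4351(x) is the minimal polynomial of zeta_4351 over Q and has degree phi(4351) = 4104. So Q(zeta_4351) is a degree-4104 Galois extension with Galois group (Z/4351Z)^*. By CRT, (Z/4351Z)^* ≅ (Z/19Z)^* × (Z/229Z)^*. Each prime-power unit group is (Z/19Z)^* ≅ Z/18Z; (Z/229Z)^* ≅ Z/228Z. Hence Gal(Q(zeta_4351)/Q) ≅ Z/18Z × Z/228Z.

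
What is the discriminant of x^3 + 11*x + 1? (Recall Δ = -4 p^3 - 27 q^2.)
Δ = -5351

For a depressed cubic x^3 + p x + q the discriminant is Δ = -4 p^3 - 27 q^2 = -4*(11)^3 - 27*(1)^2 = -5324 - 27 = -5351.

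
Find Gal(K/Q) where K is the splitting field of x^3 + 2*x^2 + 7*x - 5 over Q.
Gal(K/Q) = S_3 (symmetric group of order 6)

Compute the discriminant of x^3 + (2)*x^2 + (7)*x + (-5): Δ = -2951. Since Δ is not a rational square, the Galois group is not contained in A_3; it must be the full S_3 (irreducibility of the cubic rules out anything smaller).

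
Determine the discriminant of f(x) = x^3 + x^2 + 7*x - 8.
Δ = -4027

For x^3 + a x^2 + b x + c the discriminant is Δ = 18 a b c - 4 a^3 c + a^2 b^2 - 4 b^3 - 27 c^2.
Plug a = 1, b = 7, c = -8:
  18*(1)*(7)*(-8) - 4*(1)^3*(-8) + (1)^2*(7)^2 - 4*(7)^3 - 27*(-8)^2
  = -1008 + (32) + 49 + (-1372) + (-1728)
  = -4027.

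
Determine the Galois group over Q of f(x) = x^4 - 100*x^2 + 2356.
Gal(K/Q) = V_4 (Klein four-group, Z/2Z × Z/2Z)

f factors as (x^2 - 38)(x^2 - 62), so the splitting field is K = Q(sqrt(38), sqrt(62)). The elements 38, 62, 2356 are all non-squares in Q, so sqrt(38) and sqrt(62) generate independent quadratic extensions. Thus [K:Q] = 4 and Gal(K/Q) is generated by the two order-2 automorphisms sqrt(38) ↦ -sqrt(38) and sqrt(62) ↦ -sqrt(62), giving V_4.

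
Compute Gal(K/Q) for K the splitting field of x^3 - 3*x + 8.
Gal(K/Q) = S_3 (symmetric group of order 6)

Compute the discriminant of x^3 + (0)*x^2 + (-3)*x + (8): Δ = -1620. Since Δ is not a rational square, the Galois group is not contained in A_3; it must be the full S_3 (irreducibility of the cubic rules out anything smaller).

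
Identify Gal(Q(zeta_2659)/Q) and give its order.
|Gal(Q(zeta_2659)/Q)| = phi(2659) = 2658; group ≅ (Z/2659Z)^* ≅ Z/2658Z

The n-th cyclotomic polynomial Φ_2659(x) is the minimal polynomial of zeta_2659 over Q and has degree phi(2659) = 2658. So Q(zeta_2659) is a degree-2658 Galois extension with Galois group (Z/2659Z)^*. (Z/2659Z)^* is cyclic since 2659 is an odd prime power (or 4). Hence Gal(Q(zeta_2659)/Q) ≅ Z/2658Z.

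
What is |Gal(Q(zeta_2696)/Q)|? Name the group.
|Gal(Q(zeta_2696)/Q)| = phi(2696) = 1344; group ≅ (Z/2696Z)^* ≅ Z/2Z × Z/2Z × Z/336Z

The n-th cyclotomic polynomial Φ_2696(x) is the minimal polynomial of zeta_2696 over Q and has degree phi(2696) = 1344. So Q(zeta_2696) is a degree-1344 Galois extension with Galois group (Z/2696Z)^*. By CRT, (Z/2696Z)^* ≅ (Z/8Z)^* × (Z/337Z)^*. Each prime-power unit group is (Z/8Z)^* ≅ Z/2Z × Z/2Z; (Z/337Z)^* ≅ Z/336Z. Hence Gal(Q(zeta_2696)/Q) ≅ Z/2Z × Z/2Z × Z/336Z.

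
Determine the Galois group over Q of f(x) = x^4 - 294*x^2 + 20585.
Gal(K/Q) = V_4 (Klein four-group, Z/2Z × Z/2Z)

f factors as (x^2 - 115)(x^2 - 179), so the splitting field is K = Q(sqrt(115), sqrt(179)). The elements 115, 179, 20585 are all non-squares in Q, so sqrt(115) and sqrt(179) generate independent quadratic extensions. Thus [K:Q] = 4 and Gal(K/Q) is generated by the two order-2 automorphisms sqrt(115) ↦ -sqrt(115) and sqrt(179) ↦ -sqrt(179), giving V_4.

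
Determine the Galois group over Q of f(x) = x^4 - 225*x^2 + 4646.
Gal(K/Q) = V_4 (Klein four-group, Z/2Z × Z/2Z)

f factors as (x^2 - 23)(x^2 - 202), so the splitting field is K = Q(sqrt(23), sqrt(202)). The elements 23, 202, 4646 are all non-squares in Q, so sqrt(23) and sqrt(202) generate independent quadratic extensions. Thus [K:Q] = 4 and Gal(K/Q) is generated by the two order-2 automorphisms sqrt(23) ↦ -sqrt(23) and sqrt(202) ↦ -sqrt(202), giving V_4.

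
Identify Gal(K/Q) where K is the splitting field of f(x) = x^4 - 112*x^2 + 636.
Gal(K/Q) = V_4 (Klein four-group, Z/2Z × Z/2Z)

f factors as (x^2 - 106)(x^2 - 6), so the splitting field is K = Q(sqrt(106), sqrt(6)). The elements 106, 6, 636 are all non-squares in Q, so sqrt(106) and sqrt(6) generate independent quadratic extensions. Thus [K:Q] = 4 and Gal(K/Q) is generated by the two order-2 automorphisms sqrt(106) ↦ -sqrt(106) and sqrt(6) ↦ -sqrt(6), giving V_4.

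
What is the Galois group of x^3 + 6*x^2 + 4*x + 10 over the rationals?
Gal(K/Q) = S_3 (symmetric group of order 6)

Compute the discriminant of x^3 + (6)*x^2 + (4)*x + (10): Δ = -6700. Since Δ is not a rational square, the Galois group is not contained in A_3; it must be the full S_3 (irreducibility of the cubic rules out anything smaller).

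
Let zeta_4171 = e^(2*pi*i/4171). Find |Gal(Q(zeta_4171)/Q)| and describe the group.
|Gal(Q(zeta_4171)/Q)| = phi(4171) = 4032; group ≅ (Z/4171Z)^* ≅ Z/42Z × Z/96Z

The n-th cyclotomic polynomial Φ_4171(x) is the minimal polynomial of zeta_4171 over Q and has degree phi(4171) = 4032. So Q(zeta_4171) is a degree-4032 Galois extension with Galois group (Z/4171Z)^*. By CRT, (Z/4171Z)^* ≅ (Z/43Z)^* × (Z/97Z)^*. Each prime-power unit group is (Z/43Z)^* ≅ Z/42Z; (Z/97Z)^* ≅ Z/96Z. Hence Gal(Q(zeta_4171)/Q) ≅ Z/42Z × Z/96Z.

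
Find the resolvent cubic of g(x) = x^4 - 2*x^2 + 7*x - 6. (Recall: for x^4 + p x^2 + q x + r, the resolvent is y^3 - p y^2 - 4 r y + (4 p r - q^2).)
h(y) = y^3 + 2*y^2 + 24*y - 1

Identify coefficients: p = -2, q = 7, r = -6.
Plug into h(y) = y^3 - p y^2 - 4 r y + (4 p r - q^2):
  h(y) = y^3 - (-2) y^2 - 4*(-6) y + (4*(-2)*(-6) - (7)^2)
       = y^3 + (2) y^2 + (24) y + (-1).
Simplifying: h(y) = y^3 + 2*y^2 + 24*y - 1.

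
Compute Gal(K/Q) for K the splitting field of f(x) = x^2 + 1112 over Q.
Gal(K/Q) = Z/2Z (cyclic of order 2)

x^2 + 1112 is irreducible over Q since -1112 is not a rational square. The splitting field Q(sqrt(-1112)) has degree 2 over Q, and its unique nontrivial automorphism is sqrt(-1112) ↦ -sqrt(-1112). Hence Gal(Q(sqrt(-1112))/Q) = Z/2Z.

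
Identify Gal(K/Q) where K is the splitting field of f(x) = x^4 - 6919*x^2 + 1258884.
Gal(K/Q) = Z/2Z (cyclic of order 2)

f factors as (x^2 - 187)(x^2 - 6732), so the splitting field is K = Q(sqrt(187), sqrt(6732)). The squarefree part of 187 is 187 and the squarefree part of 6732 is also 187, so sqrt(187) and sqrt(6732) are both rational multiples of sqrt(187). Hence Q(sqrt(187)) = Q(sqrt(6732)) = Q(sqrt(187)), and the splitting field collapses to a single degree-2 extension with Galois group Z/2Z.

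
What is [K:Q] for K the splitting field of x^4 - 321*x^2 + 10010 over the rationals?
[K:Q] = 4

f factors as (x^2 - 286)(x^2 - 35); the splitting field is K = Q(sqrt(286), sqrt(35)). Since 286, 35, and 10010 are all non-squares in Q, the three subfields Q(sqrt(286)), Q(sqrt(35)), Q(sqrt(10010)) are distinct degree-2 extensions, so [K:Q] = 4 (Klein four Galois group).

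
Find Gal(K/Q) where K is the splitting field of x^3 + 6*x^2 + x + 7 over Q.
Gal(K/Q) = S_3 (symmetric group of order 6)

Compute the discriminant of x^3 + (6)*x^2 + (1)*x + (7): Δ = -6583. Since Δ is not a rational square, the Galois group is not contained in A_3; it must be the full S_3 (irreducibility of the cubic rules out anything smaller).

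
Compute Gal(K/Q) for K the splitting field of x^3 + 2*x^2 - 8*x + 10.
Gal(K/Q) = S_3 (symmetric group of order 6)

Compute the discriminant of x^3 + (2)*x^2 + (-8)*x + (10): Δ = -3596. Since Δ is not a rational square, the Galois group is not contained in A_3; it must be the full S_3 (irreducibility of the cubic rules out anything smaller).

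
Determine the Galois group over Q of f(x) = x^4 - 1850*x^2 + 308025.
Gal(K/Q) = Z/2Z (cyclic of order 2)

f factors as (x^2 - 1665)(x^2 - 185), so the splitting field is K = Q(sqrt(1665), sqrt(185)). The squarefree part of 1665 is 185 and the squarefree part of 185 is also 185, so sqrt(1665) and sqrt(185) are both rational multiples of sqrt(185). Hence Q(sqrt(1665)) = Q(sqrt(185)) = Q(sqrt(185)), and the splitting field collapses to a single degree-2 extension with Galois group Z/2Z.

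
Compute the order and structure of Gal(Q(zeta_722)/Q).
|Gal(Q(zeta_722)/Q)| = phi(722) = 342; group ≅ (Z/722Z)^* ≅ Z/342Z

The n-th cyclotomic polynomial Φ_722(x) is the minimal polynomial of zeta_722 over Q and has degree phi(722) = 342. So Q(zeta_722) is a degree-342 Galois extension with Galois group (Z/722Z)^*. By CRT, (Z/722Z)^* ≅ (Z/2Z)^* × (Z/361Z)^*. Each prime-power unit group is (Z/2Z)^* ≅ trivial group (order 1); (Z/361Z)^* ≅ Z/342Z. Hence Gal(Q(zeta_722)/Q) ≅ Z/342Z.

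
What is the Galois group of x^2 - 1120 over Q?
Gal(K/Q) = Z/2Z (cyclic of order 2)

x^2 - 1120 is irreducible over Q since 1120 is not a rational square. The splitting field Q(sqrt(1120)) has degree 2 over Q, and its unique nontrivial automorphism is sqrt(1120) ↦ -sqrt(1120). Hence Gal(Q(sqrt(1120))/Q) = Z/2Z.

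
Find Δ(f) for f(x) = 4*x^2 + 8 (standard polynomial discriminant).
Δ = -128

For a quadratic a x^2 + b x + c the discriminant is Δ = b^2 - 4ac = (0)^2 - 4*(4)*(8) = 0 - (128) = -128.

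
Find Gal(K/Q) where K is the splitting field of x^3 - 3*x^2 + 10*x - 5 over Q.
Gal(K/Q) = S_3 (symmetric group of order 6)

Compute the discriminant of x^3 + (-3)*x^2 + (10)*x + (-5): Δ = -1615. Since Δ is not a rational square, the Galois group is not contained in A_3; it must be the full S_3 (irreducibility of the cubic rules out anything smaller).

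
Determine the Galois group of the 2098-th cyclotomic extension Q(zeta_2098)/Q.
|Gal(Q(zeta_2098)/Q)| = phi(2098) = 1048; group ≅ (Z/2098Z)^* ≅ Z/1048Z

The n-th cyclotomic polynomial Φ_2098(x) is the minimal polynomial of zeta_2098 over Q and has degree phi(2098) = 1048. So Q(zeta_2098) is a degree-1048 Galois extension with Galois group (Z/2098Z)^*. By CRT, (Z/2098Z)^* ≅ (Z/2Z)^* × (Z/1049Z)^*. Each prime-power unit group is (Z/2Z)^* ≅ trivial group (order 1); (Z/1049Z)^* ≅ Z/1048Z. Hence Gal(Q(zeta_2098)/Q) ≅ Z/1048Z.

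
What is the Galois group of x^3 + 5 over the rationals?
Gal(K/Q) = S_3 (symmetric group of order 6)

Compute the discriminant of x^3 + (0)*x^2 + (0)*x + (5): Δ = -675. Since Δ is not a rational square, the Galois group is not contained in A_3; it must be the full S_3 (irreducibility of the cubic rules out anything smaller).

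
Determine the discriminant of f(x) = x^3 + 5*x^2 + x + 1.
Δ = -416

For x^3 + a x^2 + b x + c the discriminant is Δ = 18 a b c - 4 a^3 c + a^2 b^2 - 4 b^3 - 27 c^2.
Plug a = 5, b = 1, c = 1:
  18*(5)*(1)*(1) - 4*(5)^3*(1) + (5)^2*(1)^2 - 4*(1)^3 - 27*(1)^2
  = 90 + (-500) + 25 + (-4) + (-27)
  = -416.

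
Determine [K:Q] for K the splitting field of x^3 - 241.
[K:Q] = 6

x^3 - 241 has one real root r = 241^(1/3) and two complex roots r*zeta_3, r*zeta_3^2 where zeta_3 = e^(2*pi*i/3). The splitting field is Q(r, zeta_3). [Q(r):Q] = 3 and [Q(zeta_3):Q] = 2 with gcd = 1, so [Q(r, zeta_3):Q] = 3 * 2 = 6.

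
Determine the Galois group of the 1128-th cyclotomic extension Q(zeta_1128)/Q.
|Gal(Q(zeta_1128)/Q)| = phi(1128) = 368; group ≅ (Z/1128Z)^* ≅ Z/2Z × Z/2Z × Z/2Z × Z/46Z

The n-th cyclotomic polynomial Φ_1128(x) is the minimal polynomial of zeta_1128 over Q and has degree phi(1128) = 368. So Q(zeta_1128) is a degree-368 Galois extension with Galois group (Z/1128Z)^*. By CRT, (Z/1128Z)^* ≅ (Z/8Z)^* × (Z/3Z)^* × (Z/47Z)^*. Each prime-power unit group is (Z/8Z)^* ≅ Z/2Z × Z/2Z; (Z/3Z)^* ≅ Z/2Z; (Z/47Z)^* ≅ Z/46Z. Hence Gal(Q(zeta_1128)/Q) ≅ Z/2Z × Z/2Z × Z/2Z × Z/46Z.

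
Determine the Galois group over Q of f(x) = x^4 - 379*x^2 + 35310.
Gal(K/Q) = V_4 (Klein four-group, Z/2Z × Z/2Z)

f factors as (x^2 - 214)(x^2 - 165), so the splitting field is K = Q(sqrt(214), sqrt(165)). The elements 214, 165, 35310 are all non-squares in Q, so sqrt(214) and sqrt(165) generate independent quadratic extensions. Thus [K:Q] = 4 and Gal(K/Q) is generated by the two order-2 automorphisms sqrt(214) ↦ -sqrt(214) and sqrt(165) ↦ -sqrt(165), giving V_4.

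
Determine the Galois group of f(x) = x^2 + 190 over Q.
Gal(K/Q) = Z/2Z (cyclic of order 2)

x^2 + 190 is irreducible over Q since -190 is not a rational square. The splitting field Q(sqrt(-190)) has degree 2 over Q, and its unique nontrivial automorphism is sqrt(-190) ↦ -sqrt(-190). Hence Gal(Q(sqrt(-190))/Q) = Z/2Z.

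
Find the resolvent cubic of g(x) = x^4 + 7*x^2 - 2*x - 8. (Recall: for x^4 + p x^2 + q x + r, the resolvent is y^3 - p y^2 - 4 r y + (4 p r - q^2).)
h(y) = y^3 - 7*y^2 + 32*y - 228

Identify coefficients: p = 7, q = -2, r = -8.
Plug into h(y) = y^3 - p y^2 - 4 r y + (4 p r - q^2):
  h(y) = y^3 - (7) y^2 - 4*(-8) y + (4*(7)*(-8) - (-2)^2)
       = y^3 + (-7) y^2 + (32) y + (-228).
Simplifying: h(y) = y^3 - 7*y^2 + 32*y - 228.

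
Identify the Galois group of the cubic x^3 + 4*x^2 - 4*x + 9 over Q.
Gal(K/Q) = S_3 (symmetric group of order 6)

Compute the discriminant of x^3 + (4)*x^2 + (-4)*x + (9): Δ = -6571. Since Δ is not a rational square, the Galois group is not contained in A_3; it must be the full S_3 (irreducibility of the cubic rules out anything smaller).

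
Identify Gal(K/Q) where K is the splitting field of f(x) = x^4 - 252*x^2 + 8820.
Gal(K/Q) = V_4 (Klein four-group, Z/2Z × Z/2Z)

f factors as (x^2 - 42)(x^2 - 210), so the splitting field is K = Q(sqrt(42), sqrt(210)). The elements 42, 210, 8820 are all non-squares in Q, so sqrt(42) and sqrt(210) generate independent quadratic extensions. Thus [K:Q] = 4 and Gal(K/Q) is generated by the two order-2 automorphisms sqrt(42) ↦ -sqrt(42) and sqrt(210) ↦ -sqrt(210), giving V_4.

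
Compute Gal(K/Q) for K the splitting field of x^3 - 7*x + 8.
Gal(K/Q) = S_3 (symmetric group of order 6)

Compute the discriminant of x^3 + (0)*x^2 + (-7)*x + (8): Δ = -356. Since Δ is not a rational square, the Galois group is not contained in A_3; it must be the full S_3 (irreducibility of the cubic rules out anything smaller).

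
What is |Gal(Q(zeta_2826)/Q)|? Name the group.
|Gal(Q(zeta_2826)/Q)| = phi(2826) = 936; group ≅ (Z/2826Z)^* ≅ Z/6Z × Z/156Z

The n-th cyclotomic polynomial Φ_2826(x) is the minimal polynomial of zeta_2826 over Q and has degree phi(2826) = 936. So Q(zeta_2826) is a degree-936 Galois extension with Galois group (Z/2826Z)^*. By CRT, (Z/2826Z)^* ≅ (Z/2Z)^* × (Z/9Z)^* × (Z/157Z)^*. Each prime-power unit group is (Z/2Z)^* ≅ trivial group (order 1); (Z/9Z)^* ≅ Z/6Z; (Z/157Z)^* ≅ Z/156Z. Hence Gal(Q(zeta_2826)/Q) ≅ Z/6Z × Z/156Z.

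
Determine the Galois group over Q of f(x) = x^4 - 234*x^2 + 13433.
Gal(K/Q) = V_4 (Klein four-group, Z/2Z × Z/2Z)

f factors as (x^2 - 101)(x^2 - 133), so the splitting field is K = Q(sqrt(101), sqrt(133)). The elements 101, 133, 13433 are all non-squares in Q, so sqrt(101) and sqrt(133) generate independent quadratic extensions. Thus [K:Q] = 4 and Gal(K/Q) is generated by the two order-2 automorphisms sqrt(101) ↦ -sqrt(101) and sqrt(133) ↦ -sqrt(133), giving V_4.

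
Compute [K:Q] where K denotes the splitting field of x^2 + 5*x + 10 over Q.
[K:Q] = 2

The discriminant of x^2 + (5)*x + (10) is b^2 - 4c = 25 - (40) = -15. Since -15 is not a perfect square in Q, the polynomial is irreducible over Q. Its two roots generate a degree-2 extension, so [K:Q] = 2.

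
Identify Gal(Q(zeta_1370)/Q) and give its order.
|Gal(Q(zeta_1370)/Q)| = phi(1370) = 544; group ≅ (Z/1370Z)^* ≅ Z/4Z × Z/136Z

The n-th cyclotomic polynomial Φ_1370(x) is the minimal polynomial of zeta_1370 over Q and has degree phi(1370) = 544. So Q(zeta_1370) is a degree-544 Galois extension with Galois group (Z/1370Z)^*. By CRT, (Z/1370Z)^* ≅ (Z/2Z)^* × (Z/5Z)^* × (Z/137Z)^*. Each prime-power unit group is (Z/2Z)^* ≅ trivial group (order 1); (Z/5Z)^* ≅ Z/4Z; (Z/137Z)^* ≅ Z/136Z. Hence Gal(Q(zeta_1370)/Q) ≅ Z/4Z × Z/136Z.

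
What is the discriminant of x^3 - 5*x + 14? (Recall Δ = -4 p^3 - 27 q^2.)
Δ = -4792

For a depressed cubic x^3 + p x + q the discriminant is Δ = -4 p^3 - 27 q^2 = -4*(-5)^3 - 27*(14)^2 = 500 - 5292 = -4792.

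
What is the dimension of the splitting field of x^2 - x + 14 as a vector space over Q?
[K:Q] = 2

The discriminant of x^2 + (-1)*x + (14) is b^2 - 4c = 1 - (56) = -55. Since -55 is not a perfect square in Q, the polynomial is irreducible over Q. Its two roots generate a degree-2 extension, so [K:Q] = 2.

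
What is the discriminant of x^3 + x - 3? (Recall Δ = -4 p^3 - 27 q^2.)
Δ = -247

For a depressed cubic x^3 + p x + q the discriminant is Δ = -4 p^3 - 27 q^2 = -4*(1)^3 - 27*(-3)^2 = -4 - 243 = -247.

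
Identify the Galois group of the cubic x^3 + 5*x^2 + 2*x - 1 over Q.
Gal(K/Q) = A_3 (cyclic of order 3)

Compute the discriminant of x^3 + (5)*x^2 + (2)*x + (-1): Δ = 361. Since Δ is a perfect square (Δ = 19^2), the Galois group is contained in A_3. Irreducibility forces the group to be transitive on three roots, so Gal = A_3.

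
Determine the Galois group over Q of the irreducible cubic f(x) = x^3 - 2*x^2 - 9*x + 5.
Gal(K/Q) = S_3 (symmetric group of order 6)

Compute the discriminant of x^3 + (-2)*x^2 + (-9)*x + (5): Δ = 4345. Since Δ is not a rational square, the Galois group is not contained in A_3; it must be the full S_3 (irreducibility of the cubic rules out anything smaller).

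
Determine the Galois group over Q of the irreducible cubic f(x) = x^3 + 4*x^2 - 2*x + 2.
Gal(K/Q) = S_3 (symmetric group of order 6)

Compute the discriminant of x^3 + (4)*x^2 + (-2)*x + (2): Δ = -812. Since Δ is not a rational square, the Galois group is not contained in A_3; it must be the full S_3 (irreducibility of the cubic rules out anything smaller).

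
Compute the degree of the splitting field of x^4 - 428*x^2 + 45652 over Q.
[K:Q] = 4

f factors as (x^2 - 226)(x^2 - 202); the splitting field is K = Q(sqrt(226), sqrt(202)). Since 226, 202, and 45652 are all non-squares in Q, the three subfields Q(sqrt(226)), Q(sqrt(202)), Q(sqrt(45652)) are distinct degree-2 extensions, so [K:Q] = 4 (Klein four Galois group).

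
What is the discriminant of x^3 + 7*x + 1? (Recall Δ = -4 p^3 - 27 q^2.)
Δ = -1399

For a depressed cubic x^3 + p x + q the discriminant is Δ = -4 p^3 - 27 q^2 = -4*(7)^3 - 27*(1)^2 = -1372 - 27 = -1399.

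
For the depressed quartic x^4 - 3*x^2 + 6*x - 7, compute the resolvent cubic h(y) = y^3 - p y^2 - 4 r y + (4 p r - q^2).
h(y) = y^3 + 3*y^2 + 28*y + 48

Identify coefficients: p = -3, q = 6, r = -7.
Plug into h(y) = y^3 - p y^2 - 4 r y + (4 p r - q^2):
  h(y) = y^3 - (-3) y^2 - 4*(-7) y + (4*(-3)*(-7) - (6)^2)
       = y^3 + (3) y^2 + (28) y + (48).
Simplifying: h(y) = y^3 + 3*y^2 + 28*y + 48.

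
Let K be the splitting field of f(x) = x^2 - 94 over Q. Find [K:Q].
[K:Q] = 2

The polynomial x^2 - 94 is irreducible over Q since 94 is not a perfect square. Its splitting field is Q(sqrt(94)), which has degree 2 over Q.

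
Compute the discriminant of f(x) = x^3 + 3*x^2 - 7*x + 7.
Δ = -2912

For x^3 + a x^2 + b x + c the discriminant is Δ = 18 a b c - 4 a^3 c + a^2 b^2 - 4 b^3 - 27 c^2.
Plug a = 3, b = -7, c = 7:
  18*(3)*(-7)*(7) - 4*(3)^3*(7) + (3)^2*(-7)^2 - 4*(-7)^3 - 27*(7)^2
  = -2646 + (-756) + 441 + (1372) + (-1323)
  = -2912.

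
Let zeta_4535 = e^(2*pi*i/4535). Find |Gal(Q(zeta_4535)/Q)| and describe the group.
|Gal(Q(zeta_4535)/Q)| = phi(4535) = 3624; group ≅ (Z/4535Z)^* ≅ Z/4Z × Z/906Z

The n-th cyclotomic polynomial Φ_4535(x) is the minimal polynomial of zeta_4535 over Q and has degree phi(4535) = 3624. So Q(zeta_4535) is a degree-3624 Galois extension with Galois group (Z/4535Z)^*. By CRT, (Z/4535Z)^* ≅ (Z/5Z)^* × (Z/907Z)^*. Each prime-power unit group is (Z/5Z)^* ≅ Z/4Z; (Z/907Z)^* ≅ Z/906Z. Hence Gal(Q(zeta_4535)/Q) ≅ Z/4Z × Z/906Z.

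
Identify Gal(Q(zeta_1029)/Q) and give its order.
|Gal(Q(zeta_1029)/Q)| = phi(1029) = 588; group ≅ (Z/1029Z)^* ≅ Z/2Z × Z/294Z

The n-th cyclotomic polynomial Φ_1029(x) is the minimal polynomial of zeta_1029 over Q and has degree phi(1029) = 588. So Q(zeta_1029) is a degree-588 Galois extension with Galois group (Z/1029Z)^*. By CRT, (Z/1029Z)^* ≅ (Z/3Z)^* × (Z/343Z)^*. Each prime-power unit group is (Z/3Z)^* ≅ Z/2Z; (Z/343Z)^* ≅ Z/294Z. Hence Gal(Q(zeta_1029)/Q) ≅ Z/2Z × Z/294Z.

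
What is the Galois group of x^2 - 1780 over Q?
Gal(K/Q) = Z/2Z (cyclic of order 2)

x^2 - 1780 is irreducible over Q since 1780 is not a rational square. The splitting field Q(sqrt(1780)) has degree 2 over Q, and its unique nontrivial automorphism is sqrt(1780) ↦ -sqrt(1780). Hence Gal(Q(sqrt(1780))/Q) = Z/2Z.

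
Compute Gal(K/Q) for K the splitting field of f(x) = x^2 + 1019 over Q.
Gal(K/Q) = Z/2Z (cyclic of order 2)

x^2 + 1019 is irreducible over Q since -1019 is not a rational square. The splitting field Q(sqrt(-1019)) has degree 2 over Q, and its unique nontrivial automorphism is sqrt(-1019) ↦ -sqrt(-1019). Hence Gal(Q(sqrt(-1019))/Q) = Z/2Z.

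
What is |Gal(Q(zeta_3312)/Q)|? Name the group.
|Gal(Q(zeta_3312)/Q)| = phi(3312) = 1056; group ≅ (Z/3312Z)^* ≅ Z/2Z × Z/4Z × Z/6Z × Z/22Z

The n-th cyclotomic polynomial Φ_3312(x) is the minimal polynomial of zeta_3312 over Q and has degree phi(3312) = 1056. So Q(zeta_3312) is a degree-1056 Galois extension with Galois group (Z/3312Z)^*. By CRT, (Z/3312Z)^* ≅ (Z/16Z)^* × (Z/9Z)^* × (Z/23Z)^*. Each prime-power unit group is (Z/16Z)^* ≅ Z/2Z × Z/4Z; (Z/9Z)^* ≅ Z/6Z; (Z/23Z)^* ≅ Z/22Z. Hence Gal(Q(zeta_3312)/Q) ≅ Z/2Z × Z/4Z × Z/6Z × Z/22Z.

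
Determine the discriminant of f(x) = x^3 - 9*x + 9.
Δ = 729

For a depressed cubic x^3 + p x + q the discriminant is Δ = -4 p^3 - 27 q^2 = -4*(-9)^3 - 27*(9)^2 = 2916 - 2187 = 729.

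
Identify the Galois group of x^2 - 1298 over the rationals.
Gal(K/Q) = Z/2Z (cyclic of order 2)

x^2 - 1298 is irreducible over Q since 1298 is not a rational square. The splitting field Q(sqrt(1298)) has degree 2 over Q, and its unique nontrivial automorphism is sqrt(1298) ↦ -sqrt(1298). Hence Gal(Q(sqrt(1298))/Q) = Z/2Z.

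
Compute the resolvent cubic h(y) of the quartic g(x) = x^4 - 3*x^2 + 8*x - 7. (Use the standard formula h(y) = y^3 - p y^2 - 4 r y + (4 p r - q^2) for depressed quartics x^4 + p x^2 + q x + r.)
h(y) = y^3 + 3*y^2 + 28*y + 20

Identify coefficients: p = -3, q = 8, r = -7.
Plug into h(y) = y^3 - p y^2 - 4 r y + (4 p r - q^2):
  h(y) = y^3 - (-3) y^2 - 4*(-7) y + (4*(-3)*(-7) - (8)^2)
       = y^3 + (3) y^2 + (28) y + (20).
Simplifying: h(y) = y^3 + 3*y^2 + 28*y + 20.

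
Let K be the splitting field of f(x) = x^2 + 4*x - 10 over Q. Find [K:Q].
[K:Q] = 2

The discriminant of x^2 + (4)*x + (-10) is b^2 - 4c = 16 - (-40) = 56. Since 56 is not a perfect square in Q, the polynomial is irreducible over Q. Its two roots generate a degree-2 extension, so [K:Q] = 2.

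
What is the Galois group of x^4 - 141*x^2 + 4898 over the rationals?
Gal(K/Q) = V_4 (Klein four-group, Z/2Z × Z/2Z)

f factors as (x^2 - 62)(x^2 - 79), so the splitting field is K = Q(sqrt(62), sqrt(79)). The elements 62, 79, 4898 are all non-squares in Q, so sqrt(62) and sqrt(79) generate independent quadratic extensions. Thus [K:Q] = 4 and Gal(K/Q) is generated by the two order-2 automorphisms sqrt(62) ↦ -sqrt(62) and sqrt(79) ↦ -sqrt(79), giving V_4.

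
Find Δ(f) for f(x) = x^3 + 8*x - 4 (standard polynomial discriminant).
Δ = -2480

For x^3 + a x^2 + b x + c the discriminant is Δ = 18 a b c - 4 a^3 c + a^2 b^2 - 4 b^3 - 27 c^2.
Plug a = 0, b = 8, c = -4:
  18*(0)*(8)*(-4) - 4*(0)^3*(-4) + (0)^2*(8)^2 - 4*(8)^3 - 27*(-4)^2
  = 0 + (0) + 0 + (-2048) + (-432)
  = -2480.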